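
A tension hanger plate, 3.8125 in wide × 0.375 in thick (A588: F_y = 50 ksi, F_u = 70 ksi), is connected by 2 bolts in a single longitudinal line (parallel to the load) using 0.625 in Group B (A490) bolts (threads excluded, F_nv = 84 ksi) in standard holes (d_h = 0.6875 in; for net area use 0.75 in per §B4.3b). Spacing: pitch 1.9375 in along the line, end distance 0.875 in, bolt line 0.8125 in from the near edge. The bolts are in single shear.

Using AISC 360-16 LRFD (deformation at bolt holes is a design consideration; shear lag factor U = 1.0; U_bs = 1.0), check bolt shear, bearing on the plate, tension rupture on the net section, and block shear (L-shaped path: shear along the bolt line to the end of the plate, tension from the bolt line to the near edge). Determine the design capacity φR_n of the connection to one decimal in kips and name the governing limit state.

28.5 kips (block shear governs)

Bolt shear: A_b = π(0.625)²/4 = 0.3068 in². φR_n = 0.75 × 84 × 0.3068 × 2 × 1 = 38.7 kips.
Bearing (0.375 in plate, F_u = 70 ksi): end bolts L_c = 0.875 − 0.6875/2 = 0.53125, R_n = min(1.2×0.53125×0.375×70, 2.4×0.625×0.375×70) = 16.734 kips/bolt; interior L_c = 1.9375 − 0.6875 = 1.25, R_n = 39.375 kips/bolt. φR_n = 0.75 × (1×16.734 + 1×39.375) = 42.1 kips.
Tension rupture (net): A_n = (3.8125 − 1×0.75)×0.375 = 1.1484 in² (U = 1.0, A_e = A_n). φR_n = 0.75 × 70 × 1.1484 = 60.3 kips.
Block shear: shear path 1×[0.875+1×1.9375] = 1×2.8125 in, A_gv = 1.0547, A_nv = 1×(2.8125 − 1.5×0.75)×0.375 = 0.63281 in²; tension to near edge: (0.8125 − 0.5×0.75)×0.375 = 0.16406 in². R_n = min(0.6×70×0.63281, 0.6×50×1.0547) + 1.0×70×0.16406 = min(26.578, 31.641) + 11.484 = 38.062 kips. φR_n = 0.75 × 38.062 = 28.5 kips.
Governing: min(38.7, 42.1, 60.3, 28.5) = 28.5 kips → block shear.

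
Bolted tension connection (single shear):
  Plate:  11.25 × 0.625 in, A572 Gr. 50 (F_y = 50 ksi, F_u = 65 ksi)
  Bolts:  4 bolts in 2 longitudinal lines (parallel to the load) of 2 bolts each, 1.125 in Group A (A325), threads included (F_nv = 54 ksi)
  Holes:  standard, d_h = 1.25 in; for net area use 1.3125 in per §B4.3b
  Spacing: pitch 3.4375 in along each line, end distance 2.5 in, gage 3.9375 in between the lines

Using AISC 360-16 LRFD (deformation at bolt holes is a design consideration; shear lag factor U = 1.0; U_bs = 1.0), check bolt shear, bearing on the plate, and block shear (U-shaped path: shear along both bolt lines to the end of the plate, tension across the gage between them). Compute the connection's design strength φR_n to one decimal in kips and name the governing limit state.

161.0 kips (bolt shear governs)

Bolt shear: A_b = π(1.125)²/4 = 0.99402 in². φR_n = 0.75 × 54 × 0.99402 × 4 × 1 = 161.0 kips.
Bearing (0.625 in plate, F_u = 65 ksi): end bolts L_c = 2.5 − 1.25/2 = 1.875, R_n = min(1.2×1.875×0.625×65, 2.4×1.125×0.625×65) = 91.406 kips/bolt; interior L_c = 3.4375 − 1.25 = 2.1875, R_n = 106.64 kips/bolt. φR_n = 0.75 × (2×91.406 + 2×106.64) = 297.1 kips.
Block shear: shear path 2×[2.5+1×3.4375] = 2×5.9375 in, A_gv = 7.4219, A_nv = 2×(5.9375 − 1.5×1.3125)×0.625 = 4.9609 in²; tension across gage: (3.9375 − 1×1.3125)×0.625 = 1.6406 in². R_n = min(0.6×65×4.9609, 0.6×50×7.4219) + 1.0×65×1.6406 = min(193.48, 222.66) + 106.64 = 300.12 kips. φR_n = 0.75 × 300.12 = 225.1 kips.
Governing: min(161.0, 297.1, 225.1) = 161.0 kips → bolt shear.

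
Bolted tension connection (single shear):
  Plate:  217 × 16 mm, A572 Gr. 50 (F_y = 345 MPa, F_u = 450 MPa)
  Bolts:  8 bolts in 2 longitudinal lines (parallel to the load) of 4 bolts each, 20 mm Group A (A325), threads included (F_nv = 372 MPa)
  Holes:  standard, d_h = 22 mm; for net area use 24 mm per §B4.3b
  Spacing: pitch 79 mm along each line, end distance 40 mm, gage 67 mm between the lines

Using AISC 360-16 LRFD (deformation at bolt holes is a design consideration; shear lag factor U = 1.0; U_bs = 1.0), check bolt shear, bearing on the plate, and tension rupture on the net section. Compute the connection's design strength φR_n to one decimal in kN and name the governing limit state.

701.2 kN (bolt shear governs)

Bolt shear: A_b = π(20)²/4 = 314.16 mm². φR_n = 0.75 × 372 × 314.16 × 8 × 1 = 701.2 kN.
Bearing (16 mm plate, F_u = 450 MPa): end bolts L_c = 40 − 22/2 = 29, R_n = min(1.2×29×16×450, 2.4×20×16×450) = 250.56 kN/bolt; interior L_c = 79 − 22 = 57, R_n = 345.6 kN/bolt. φR_n = 0.75 × (2×250.56 + 6×345.6) = 1931.0 kN.
Tension rupture (net): A_n = (217 − 2×24)×16 = 2704 mm² (U = 1.0, A_e = A_n). φR_n = 0.75 × 450 × 2704 = 912.6 kN.
Governing: min(701.2, 1931.0, 912.6) = 701.2 kN → bolt shear.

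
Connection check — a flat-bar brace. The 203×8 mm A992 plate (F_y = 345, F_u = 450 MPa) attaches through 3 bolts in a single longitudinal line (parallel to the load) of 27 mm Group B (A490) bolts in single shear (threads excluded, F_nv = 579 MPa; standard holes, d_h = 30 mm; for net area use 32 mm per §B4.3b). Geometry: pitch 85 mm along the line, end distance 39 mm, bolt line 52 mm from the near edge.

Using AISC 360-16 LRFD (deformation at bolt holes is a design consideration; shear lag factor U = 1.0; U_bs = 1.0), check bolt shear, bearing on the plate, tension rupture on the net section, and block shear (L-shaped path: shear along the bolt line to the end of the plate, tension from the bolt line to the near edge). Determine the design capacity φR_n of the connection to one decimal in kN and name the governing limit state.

Bolt shear: A_b = π(27)²/4 = 572.56 mm². φR_n = 0.75 × 579 × 572.56 × 3 × 1 = 745.9 kN.
Bearing (8 mm plate, F_u = 450 MPa): end bolts L_c = 39 − 30/2 = 24, R_n = min(1.2×24×8×450, 2.4×27×8×450) = 103.68 kN/bolt; interior L_c = 85 − 30 = 55, R_n = 233.28 kN/bolt. φR_n = 0.75 × (1×103.68 + 2×233.28) = 427.7 kN.
Tension rupture (net): A_n = (203 − 1×32)×8 = 1368 mm² (U = 1.0, A_e = A_n). φR_n = 0.75 × 450 × 1368 = 461.7 kN.
Block shear: shear path 1×[39+2×85] = 1×209 mm, A_gv = 1672, A_nv = 1×(209 − 2.5×32)×8 = 1032 mm²; tension to near edge: (52 − 0.5×32)×8 = 288 mm². R_n = min(0.6×450×1032, 0.6×345×1672) + 1.0×450×288 = min(278.64, 346.1) + 129.6 = 408.24 kN. φR_n = 0.75 × 408.24 = 306.2 kN.
Governing: min(745.9, 427.7, 461.7, 306.2) = 306.2 kN → block shear.

306.2 kN (block shear governs)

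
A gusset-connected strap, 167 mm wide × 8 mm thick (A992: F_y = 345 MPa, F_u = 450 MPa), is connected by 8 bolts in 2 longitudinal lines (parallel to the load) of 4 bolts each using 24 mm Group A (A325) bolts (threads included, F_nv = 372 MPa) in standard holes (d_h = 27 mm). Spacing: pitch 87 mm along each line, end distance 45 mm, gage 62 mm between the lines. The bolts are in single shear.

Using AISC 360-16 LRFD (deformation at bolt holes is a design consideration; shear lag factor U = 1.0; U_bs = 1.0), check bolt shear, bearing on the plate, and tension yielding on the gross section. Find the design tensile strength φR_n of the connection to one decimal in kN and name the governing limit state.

414.8 kN (gross-section yield governs)

Bolt shear: A_b = π(24)²/4 = 452.39 mm². φR_n = 0.75 × 372 × 452.39 × 8 × 1 = 1009.7 kN.
Bearing (8 mm plate, F_u = 450 MPa): end bolts L_c = 45 − 27/2 = 31.5, R_n = min(1.2×31.5×8×450, 2.4×24×8×450) = 136.08 kN/bolt; interior L_c = 87 − 27 = 60, R_n = 207.36 kN/bolt. φR_n = 0.75 × (2×136.08 + 6×207.36) = 1137.2 kN.
Tension yield (gross): A_g = 167×8 = 1336 mm². φR_n = 0.90 × 345 × 1336 = 414.8 kN.
Governing: min(1009.7, 1137.2, 414.8) = 414.8 kN → gross-section yield.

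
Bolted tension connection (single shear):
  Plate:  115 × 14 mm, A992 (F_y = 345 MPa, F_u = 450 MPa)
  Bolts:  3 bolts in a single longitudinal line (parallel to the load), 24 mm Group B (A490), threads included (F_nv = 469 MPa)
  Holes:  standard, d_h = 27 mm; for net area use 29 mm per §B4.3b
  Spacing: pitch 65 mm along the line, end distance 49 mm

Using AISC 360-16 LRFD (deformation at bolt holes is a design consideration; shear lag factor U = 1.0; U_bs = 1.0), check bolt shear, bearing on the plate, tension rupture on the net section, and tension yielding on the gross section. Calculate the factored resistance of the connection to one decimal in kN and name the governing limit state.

406.4 kN (net-section rupture governs)

Bolt shear: A_b = π(24)²/4 = 452.39 mm². φR_n = 0.75 × 469 × 452.39 × 3 × 1 = 477.4 kN.
Bearing (14 mm plate, F_u = 450 MPa): end bolts L_c = 49 − 27/2 = 35.5, R_n = min(1.2×35.5×14×450, 2.4×24×14×450) = 268.38 kN/bolt; interior L_c = 65 − 27 = 38, R_n = 287.28 kN/bolt. φR_n = 0.75 × (1×268.38 + 2×287.28) = 632.2 kN.
Tension rupture (net): A_n = (115 − 1×29)×14 = 1204 mm² (U = 1.0, A_e = A_n). φR_n = 0.75 × 450 × 1204 = 406.4 kN.
Tension yield (gross): A_g = 115×14 = 1610 mm². φR_n = 0.90 × 345 × 1610 = 499.9 kN.
Governing: min(477.4, 632.2, 406.4, 499.9) = 406.4 kN → net-section rupture.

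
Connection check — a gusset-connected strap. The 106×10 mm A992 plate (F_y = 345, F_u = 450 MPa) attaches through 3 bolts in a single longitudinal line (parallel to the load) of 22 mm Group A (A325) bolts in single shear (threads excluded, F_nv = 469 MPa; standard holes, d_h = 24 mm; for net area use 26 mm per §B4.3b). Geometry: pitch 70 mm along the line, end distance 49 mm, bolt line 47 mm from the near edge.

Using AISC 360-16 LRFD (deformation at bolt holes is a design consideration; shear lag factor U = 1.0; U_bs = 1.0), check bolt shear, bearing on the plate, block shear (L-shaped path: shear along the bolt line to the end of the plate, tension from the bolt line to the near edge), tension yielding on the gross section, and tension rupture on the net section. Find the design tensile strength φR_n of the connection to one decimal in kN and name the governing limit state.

Bolt shear: A_b = π(22)²/4 = 380.13 mm². φR_n = 0.75 × 469 × 380.13 × 3 × 1 = 401.1 kN.
Bearing (10 mm plate, F_u = 450 MPa): end bolts L_c = 49 − 24/2 = 37, R_n = min(1.2×37×10×450, 2.4×22×10×450) = 199.8 kN/bolt; interior L_c = 70 − 24 = 46, R_n = 237.6 kN/bolt. φR_n = 0.75 × (1×199.8 + 2×237.6) = 506.3 kN.
Block shear: shear path 1×[49+2×70] = 1×189 mm, A_gv = 1890, A_nv = 1×(189 − 2.5×26)×10 = 1240 mm²; tension to near edge: (47 − 0.5×26)×10 = 340 mm². R_n = min(0.6×450×1240, 0.6×345×1890) + 1.0×450×340 = min(334.8, 391.23) + 153 = 487.8 kN. φR_n = 0.75 × 487.8 = 365.9 kN.
Tension yield (gross): A_g = 106×10 = 1060 mm². φR_n = 0.90 × 345 × 1060 = 329.1 kN.
Tension rupture (net): A_n = (106 − 1×26)×10 = 800 mm² (U = 1.0, A_e = A_n). φR_n = 0.75 × 450 × 800 = 270.0 kN.
Governing: min(401.1, 506.3, 365.9, 329.1, 270.0) = 270.0 kN → net-section rupture.

270.0 kN (net-section rupture governs)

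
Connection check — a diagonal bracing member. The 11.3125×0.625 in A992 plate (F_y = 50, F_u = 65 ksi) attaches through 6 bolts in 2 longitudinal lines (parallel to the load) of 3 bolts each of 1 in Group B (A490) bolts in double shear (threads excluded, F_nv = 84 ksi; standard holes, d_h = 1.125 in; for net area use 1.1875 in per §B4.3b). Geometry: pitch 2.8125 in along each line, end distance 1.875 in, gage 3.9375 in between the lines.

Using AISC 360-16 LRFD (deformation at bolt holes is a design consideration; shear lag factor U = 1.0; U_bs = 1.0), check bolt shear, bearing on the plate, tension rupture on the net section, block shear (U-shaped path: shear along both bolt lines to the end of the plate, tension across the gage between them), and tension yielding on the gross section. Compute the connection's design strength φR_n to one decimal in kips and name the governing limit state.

249.5 kips (block shear governs)

Bolt shear: A_b = π(1)²/4 = 0.7854 in². φR_n = 0.75 × 84 × 0.7854 × 6 × 2 = 593.8 kips.
Bearing (0.625 in plate, F_u = 65 ksi): end bolts L_c = 1.875 − 1.125/2 = 1.3125, R_n = min(1.2×1.3125×0.625×65, 2.4×1×0.625×65) = 63.984 kips/bolt; interior L_c = 2.8125 − 1.125 = 1.6875, R_n = 82.266 kips/bolt. φR_n = 0.75 × (2×63.984 + 4×82.266) = 342.8 kips.
Tension rupture (net): A_n = (11.3125 − 2×1.1875)×0.625 = 5.5859 in² (U = 1.0, A_e = A_n). φR_n = 0.75 × 65 × 5.5859 = 272.3 kips.
Block shear: shear path 2×[1.875+2×2.8125] = 2×7.5 in, A_gv = 9.375, A_nv = 2×(7.5 − 2.5×1.1875)×0.625 = 5.6641 in²; tension across gage: (3.9375 − 1×1.1875)×0.625 = 1.7188 in². R_n = min(0.6×65×5.6641, 0.6×50×9.375) + 1.0×65×1.7188 = min(220.9, 281.25) + 111.72 = 332.62 kips. φR_n = 0.75 × 332.62 = 249.5 kips.
Tension yield (gross): A_g = 11.3125×0.625 = 7.0703 in². φR_n = 0.90 × 50 × 7.0703 = 318.2 kips.
Governing: min(593.8, 342.8, 272.3, 249.5, 318.2) = 249.5 kips → block shear.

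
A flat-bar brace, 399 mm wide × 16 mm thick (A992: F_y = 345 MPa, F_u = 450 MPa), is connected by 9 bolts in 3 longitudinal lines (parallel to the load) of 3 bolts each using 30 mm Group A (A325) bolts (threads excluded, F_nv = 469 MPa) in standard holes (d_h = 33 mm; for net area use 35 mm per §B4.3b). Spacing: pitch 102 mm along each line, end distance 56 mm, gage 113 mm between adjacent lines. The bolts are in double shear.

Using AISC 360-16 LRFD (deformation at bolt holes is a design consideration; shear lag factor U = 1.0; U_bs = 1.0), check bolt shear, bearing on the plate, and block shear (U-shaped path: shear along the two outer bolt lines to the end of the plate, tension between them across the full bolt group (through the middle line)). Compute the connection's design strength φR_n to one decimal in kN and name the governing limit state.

Bolt shear: A_b = π(30)²/4 = 706.86 mm². φR_n = 0.75 × 469 × 706.86 × 9 × 2 = 4475.5 kN.
Bearing (16 mm plate, F_u = 450 MPa): end bolts L_c = 56 − 33/2 = 39.5, R_n = min(1.2×39.5×16×450, 2.4×30×16×450) = 341.28 kN/bolt; interior L_c = 102 − 33 = 69, R_n = 518.4 kN/bolt. φR_n = 0.75 × (3×341.28 + 6×518.4) = 3100.7 kN.
Block shear: shear path 2×[56+2×102] = 2×260 mm, A_gv = 8320, A_nv = 2×(260 − 2.5×35)×16 = 5520 mm²; tension across gage: (226 − 2×35)×16 = 2496 mm². R_n = min(0.6×450×5520, 0.6×345×8320) + 1.0×450×2496 = min(1490.4, 1722.2) + 1123.2 = 2613.6 kN. φR_n = 0.75 × 2613.6 = 1960.2 kN.
Governing: min(4475.5, 3100.7, 1960.2) = 1960.2 kN → block shear.

1960.2 kN (block shear governs)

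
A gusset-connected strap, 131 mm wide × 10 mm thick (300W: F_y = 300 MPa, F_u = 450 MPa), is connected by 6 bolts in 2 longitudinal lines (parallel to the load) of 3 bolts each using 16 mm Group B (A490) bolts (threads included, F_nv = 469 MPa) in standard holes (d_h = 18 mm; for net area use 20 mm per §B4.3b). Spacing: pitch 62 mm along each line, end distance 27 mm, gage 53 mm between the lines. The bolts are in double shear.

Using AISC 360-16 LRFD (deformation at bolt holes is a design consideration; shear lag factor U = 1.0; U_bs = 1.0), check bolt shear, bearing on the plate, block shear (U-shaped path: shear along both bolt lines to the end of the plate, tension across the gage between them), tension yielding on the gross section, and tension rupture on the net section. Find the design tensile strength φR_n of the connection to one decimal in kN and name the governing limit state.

Bolt shear: A_b = π(16)²/4 = 201.06 mm². φR_n = 0.75 × 469 × 201.06 × 6 × 2 = 848.7 kN.
Bearing (10 mm plate, F_u = 450 MPa): end bolts L_c = 27 − 18/2 = 18, R_n = min(1.2×18×10×450, 2.4×16×10×450) = 97.2 kN/bolt; interior L_c = 62 − 18 = 44, R_n = 172.8 kN/bolt. φR_n = 0.75 × (2×97.2 + 4×172.8) = 664.2 kN.
Block shear: shear path 2×[27+2×62] = 2×151 mm, A_gv = 3020, A_nv = 2×(151 − 2.5×20)×10 = 2020 mm²; tension across gage: (53 − 1×20)×10 = 330 mm². R_n = min(0.6×450×2020, 0.6×300×3020) + 1.0×450×330 = min(545.4, 543.6) + 148.5 = 692.1 kN. φR_n = 0.75 × 692.1 = 519.1 kN.
Tension yield (gross): A_g = 131×10 = 1310 mm². φR_n = 0.90 × 300 × 1310 = 353.7 kN.
Tension rupture (net): A_n = (131 − 2×20)×10 = 910 mm² (U = 1.0, A_e = A_n). φR_n = 0.75 × 450 × 910 = 307.1 kN.
Governing: min(848.7, 664.2, 519.1, 353.7, 307.1) = 307.1 kN → net-section rupture.

307.1 kN (net-section rupture governs)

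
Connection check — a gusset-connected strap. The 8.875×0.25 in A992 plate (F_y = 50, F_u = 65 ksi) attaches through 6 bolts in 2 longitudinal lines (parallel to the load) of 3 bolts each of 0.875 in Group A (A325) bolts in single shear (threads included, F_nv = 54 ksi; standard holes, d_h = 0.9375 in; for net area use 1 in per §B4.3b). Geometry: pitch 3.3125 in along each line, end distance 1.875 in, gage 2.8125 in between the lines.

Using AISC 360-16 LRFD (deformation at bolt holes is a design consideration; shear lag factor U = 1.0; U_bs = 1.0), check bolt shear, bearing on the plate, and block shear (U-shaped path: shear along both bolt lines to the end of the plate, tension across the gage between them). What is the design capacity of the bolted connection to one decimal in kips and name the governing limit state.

Bolt shear: A_b = π(0.875)²/4 = 0.60132 in². φR_n = 0.75 × 54 × 0.60132 × 6 × 1 = 146.1 kips.
Bearing (0.25 in plate, F_u = 65 ksi): end bolts L_c = 1.875 − 0.9375/2 = 1.40625, R_n = min(1.2×1.40625×0.25×65, 2.4×0.875×0.25×65) = 27.422 kips/bolt; interior L_c = 3.3125 − 0.9375 = 2.375, R_n = 34.125 kips/bolt. φR_n = 0.75 × (2×27.422 + 4×34.125) = 143.5 kips.
Block shear: shear path 2×[1.875+2×3.3125] = 2×8.5 in, A_gv = 4.25, A_nv = 2×(8.5 − 2.5×1)×0.25 = 3 in²; tension across gage: (2.8125 − 1×1)×0.25 = 0.45313 in². R_n = min(0.6×65×3, 0.6×50×4.25) + 1.0×65×0.45313 = min(117, 127.5) + 29.453 = 146.45 kips. φR_n = 0.75 × 146.45 = 109.8 kips.
Governing: min(146.1, 143.5, 109.8) = 109.8 kips → block shear.

109.8 kips (block shear governs)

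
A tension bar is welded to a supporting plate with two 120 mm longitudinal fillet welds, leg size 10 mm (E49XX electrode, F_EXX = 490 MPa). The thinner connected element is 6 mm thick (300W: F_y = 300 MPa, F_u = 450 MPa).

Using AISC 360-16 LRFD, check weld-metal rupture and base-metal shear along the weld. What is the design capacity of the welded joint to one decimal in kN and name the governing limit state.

Weld metal: throat = 0.707×10 = 7.07 mm, L = 2×120 = 240 mm. φR_n = 0.75 × 0.6 × 490 × 7.07 × 240 = 374.1 kN.
Base metal shear (6 mm plate): yield φR_n = 1.0×0.6×300×6×240 = 259.2 kN; rupture φR_n = 0.75×0.6×450×6×240 = 291.6 kN; take 259.2 kN (yield).
Governing: min(374.1, 259.2) = 259.2 kN → base-metal shear.

259.2 kN (base-metal shear governs)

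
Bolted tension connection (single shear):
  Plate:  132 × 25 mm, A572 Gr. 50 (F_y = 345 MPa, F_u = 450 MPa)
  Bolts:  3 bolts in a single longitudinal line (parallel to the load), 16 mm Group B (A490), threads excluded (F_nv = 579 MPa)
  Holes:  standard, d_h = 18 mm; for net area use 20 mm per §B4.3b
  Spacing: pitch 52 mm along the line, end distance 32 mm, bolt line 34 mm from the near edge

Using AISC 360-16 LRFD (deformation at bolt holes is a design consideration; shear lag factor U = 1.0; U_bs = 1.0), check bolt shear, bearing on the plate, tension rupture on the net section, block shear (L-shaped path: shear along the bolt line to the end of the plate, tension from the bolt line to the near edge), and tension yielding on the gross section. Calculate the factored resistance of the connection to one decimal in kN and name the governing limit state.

261.9 kN (bolt shear governs)

Bolt shear: A_b = π(16)²/4 = 201.06 mm². φR_n = 0.75 × 579 × 201.06 × 3 × 1 = 261.9 kN.
Bearing (25 mm plate, F_u = 450 MPa): end bolts L_c = 32 − 18/2 = 23, R_n = min(1.2×23×25×450, 2.4×16×25×450) = 310.5 kN/bolt; interior L_c = 52 − 18 = 34, R_n = 432 kN/bolt. φR_n = 0.75 × (1×310.5 + 2×432) = 880.9 kN.
Tension rupture (net): A_n = (132 − 1×20)×25 = 2800 mm² (U = 1.0, A_e = A_n). φR_n = 0.75 × 450 × 2800 = 945.0 kN.
Block shear: shear path 1×[32+2×52] = 1×136 mm, A_gv = 3400, A_nv = 1×(136 − 2.5×20)×25 = 2150 mm²; tension to near edge: (34 − 0.5×20)×25 = 600 mm². R_n = min(0.6×450×2150, 0.6×345×3400) + 1.0×450×600 = min(580.5, 703.8) + 270 = 850.5 kN. φR_n = 0.75 × 850.5 = 637.9 kN.
Tension yield (gross): A_g = 132×25 = 3300 mm². φR_n = 0.90 × 345 × 3300 = 1024.7 kN.
Governing: min(261.9, 880.9, 945.0, 637.9, 1024.7) = 261.9 kN → bolt shear.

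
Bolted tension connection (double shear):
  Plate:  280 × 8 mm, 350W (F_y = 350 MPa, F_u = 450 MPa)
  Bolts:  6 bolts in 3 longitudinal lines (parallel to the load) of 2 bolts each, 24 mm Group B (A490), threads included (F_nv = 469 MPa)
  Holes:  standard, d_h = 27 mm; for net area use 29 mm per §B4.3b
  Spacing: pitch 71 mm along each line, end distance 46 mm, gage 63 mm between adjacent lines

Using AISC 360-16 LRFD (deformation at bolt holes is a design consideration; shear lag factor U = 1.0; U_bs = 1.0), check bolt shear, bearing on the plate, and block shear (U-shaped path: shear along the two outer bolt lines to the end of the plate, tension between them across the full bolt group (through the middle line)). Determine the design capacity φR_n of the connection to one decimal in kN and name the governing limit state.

421.7 kN (block shear governs)

Bolt shear: A_b = π(24)²/4 = 452.39 mm². φR_n = 0.75 × 469 × 452.39 × 6 × 2 = 1909.5 kN.
Bearing (8 mm plate, F_u = 450 MPa): end bolts L_c = 46 − 27/2 = 32.5, R_n = min(1.2×32.5×8×450, 2.4×24×8×450) = 140.4 kN/bolt; interior L_c = 71 − 27 = 44, R_n = 190.08 kN/bolt. φR_n = 0.75 × (3×140.4 + 3×190.08) = 743.6 kN.
Block shear: shear path 2×[46+1×71] = 2×117 mm, A_gv = 1872, A_nv = 2×(117 − 1.5×29)×8 = 1176 mm²; tension across gage: (126 − 2×29)×8 = 544 mm². R_n = min(0.6×450×1176, 0.6×350×1872) + 1.0×450×544 = min(317.52, 393.12) + 244.8 = 562.32 kN. φR_n = 0.75 × 562.32 = 421.7 kN.
Governing: min(1909.5, 743.6, 421.7) = 421.7 kN → block shear.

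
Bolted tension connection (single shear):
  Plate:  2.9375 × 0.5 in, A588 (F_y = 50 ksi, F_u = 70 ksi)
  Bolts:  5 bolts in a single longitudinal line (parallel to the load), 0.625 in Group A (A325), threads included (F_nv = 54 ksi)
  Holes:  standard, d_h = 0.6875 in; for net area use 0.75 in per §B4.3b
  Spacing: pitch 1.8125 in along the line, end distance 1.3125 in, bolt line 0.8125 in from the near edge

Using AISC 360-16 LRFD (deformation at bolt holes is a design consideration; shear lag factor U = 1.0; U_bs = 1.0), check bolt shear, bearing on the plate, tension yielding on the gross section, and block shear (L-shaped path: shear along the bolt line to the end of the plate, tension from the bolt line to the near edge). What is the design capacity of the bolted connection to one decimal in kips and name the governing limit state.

Bolt shear: A_b = π(0.625)²/4 = 0.3068 in². φR_n = 0.75 × 54 × 0.3068 × 5 × 1 = 62.1 kips.
Bearing (0.5 in plate, F_u = 70 ksi): end bolts L_c = 1.3125 − 0.6875/2 = 0.96875, R_n = min(1.2×0.96875×0.5×70, 2.4×0.625×0.5×70) = 40.688 kips/bolt; interior L_c = 1.8125 − 0.6875 = 1.125, R_n = 47.25 kips/bolt. φR_n = 0.75 × (1×40.688 + 4×47.25) = 172.3 kips.
Tension yield (gross): A_g = 2.9375×0.5 = 1.4688 in². φR_n = 0.90 × 50 × 1.4688 = 66.1 kips.
Block shear: shear path 1×[1.3125+4×1.8125] = 1×8.5625 in, A_gv = 4.2813, A_nv = 1×(8.5625 − 4.5×0.75)×0.5 = 2.5938 in²; tension to near edge: (0.8125 − 0.5×0.75)×0.5 = 0.21875 in². R_n = min(0.6×70×2.5938, 0.6×50×4.2813) + 1.0×70×0.21875 = min(108.94, 128.44) + 15.313 = 124.25 kips. φR_n = 0.75 × 124.25 = 93.2 kips.
Governing: min(62.1, 172.3, 66.1, 93.2) = 62.1 kips → bolt shear.

62.1 kips (bolt shear governs)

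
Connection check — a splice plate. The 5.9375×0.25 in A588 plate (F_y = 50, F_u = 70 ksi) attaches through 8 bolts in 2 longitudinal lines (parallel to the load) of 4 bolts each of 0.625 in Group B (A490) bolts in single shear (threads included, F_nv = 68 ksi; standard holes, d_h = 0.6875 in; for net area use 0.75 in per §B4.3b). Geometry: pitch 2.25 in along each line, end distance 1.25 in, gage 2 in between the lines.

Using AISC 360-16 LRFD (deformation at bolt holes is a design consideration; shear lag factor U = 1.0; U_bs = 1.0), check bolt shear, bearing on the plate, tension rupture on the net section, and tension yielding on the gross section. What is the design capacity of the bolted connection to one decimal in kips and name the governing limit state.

Bolt shear: A_b = π(0.625)²/4 = 0.3068 in². φR_n = 0.75 × 68 × 0.3068 × 8 × 1 = 125.2 kips.
Bearing (0.25 in plate, F_u = 70 ksi): end bolts L_c = 1.25 − 0.6875/2 = 0.90625, R_n = min(1.2×0.90625×0.25×70, 2.4×0.625×0.25×70) = 19.031 kips/bolt; interior L_c = 2.25 − 0.6875 = 1.5625, R_n = 26.25 kips/bolt. φR_n = 0.75 × (2×19.031 + 6×26.25) = 146.7 kips.
Tension rupture (net): A_n = (5.9375 − 2×0.75)×0.25 = 1.1094 in² (U = 1.0, A_e = A_n). φR_n = 0.75 × 70 × 1.1094 = 58.2 kips.
Tension yield (gross): A_g = 5.9375×0.25 = 1.4844 in². φR_n = 0.90 × 50 × 1.4844 = 66.8 kips.
Governing: min(125.2, 146.7, 58.2, 66.8) = 58.2 kips → net-section rupture.

58.2 kips (net-section rupture governs)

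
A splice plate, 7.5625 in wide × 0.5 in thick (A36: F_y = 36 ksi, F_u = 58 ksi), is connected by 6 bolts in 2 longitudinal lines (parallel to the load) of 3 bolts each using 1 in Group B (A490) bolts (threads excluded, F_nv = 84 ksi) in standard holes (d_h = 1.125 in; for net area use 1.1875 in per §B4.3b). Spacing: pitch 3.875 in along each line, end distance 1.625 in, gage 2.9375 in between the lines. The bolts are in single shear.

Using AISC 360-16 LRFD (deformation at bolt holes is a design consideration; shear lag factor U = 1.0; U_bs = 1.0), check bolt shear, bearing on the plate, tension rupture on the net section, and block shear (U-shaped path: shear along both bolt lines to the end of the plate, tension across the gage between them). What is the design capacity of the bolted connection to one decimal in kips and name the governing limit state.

Bolt shear: A_b = π(1)²/4 = 0.7854 in². φR_n = 0.75 × 84 × 0.7854 × 6 × 1 = 296.9 kips.
Bearing (0.5 in plate, F_u = 58 ksi): end bolts L_c = 1.625 − 1.125/2 = 1.0625, R_n = min(1.2×1.0625×0.5×58, 2.4×1×0.5×58) = 36.975 kips/bolt; interior L_c = 3.875 − 1.125 = 2.75, R_n = 69.6 kips/bolt. φR_n = 0.75 × (2×36.975 + 4×69.6) = 264.3 kips.
Tension rupture (net): A_n = (7.5625 − 2×1.1875)×0.5 = 2.5938 in² (U = 1.0, A_e = A_n). φR_n = 0.75 × 58 × 2.5938 = 112.8 kips.
Block shear: shear path 2×[1.625+2×3.875] = 2×9.375 in, A_gv = 9.375, A_nv = 2×(9.375 − 2.5×1.1875)×0.5 = 6.4063 in²; tension across gage: (2.9375 − 1×1.1875)×0.5 = 0.875 in². R_n = min(0.6×58×6.4063, 0.6×36×9.375) + 1.0×58×0.875 = min(222.94, 202.5) + 50.75 = 253.25 kips. φR_n = 0.75 × 253.25 = 189.9 kips.
Governing: min(296.9, 264.3, 112.8, 189.9) = 112.8 kips → net-section rupture.

112.8 kips (net-section rupture governs)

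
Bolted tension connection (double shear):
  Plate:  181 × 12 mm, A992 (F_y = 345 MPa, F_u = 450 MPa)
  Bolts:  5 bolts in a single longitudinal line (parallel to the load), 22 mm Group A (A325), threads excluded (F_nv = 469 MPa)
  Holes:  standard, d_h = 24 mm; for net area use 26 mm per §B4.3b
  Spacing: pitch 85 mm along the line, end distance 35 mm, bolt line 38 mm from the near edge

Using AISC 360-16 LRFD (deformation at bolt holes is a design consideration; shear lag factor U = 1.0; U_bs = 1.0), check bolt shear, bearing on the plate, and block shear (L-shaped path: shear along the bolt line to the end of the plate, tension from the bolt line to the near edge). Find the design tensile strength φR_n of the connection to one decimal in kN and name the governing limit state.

728.2 kN (block shear governs)

Bolt shear: A_b = π(22)²/4 = 380.13 mm². φR_n = 0.75 × 469 × 380.13 × 5 × 2 = 1337.1 kN.
Bearing (12 mm plate, F_u = 450 MPa): end bolts L_c = 35 − 24/2 = 23, R_n = min(1.2×23×12×450, 2.4×22×12×450) = 149.04 kN/bolt; interior L_c = 85 − 24 = 61, R_n = 285.12 kN/bolt. φR_n = 0.75 × (1×149.04 + 4×285.12) = 967.1 kN.
Block shear: shear path 1×[35+4×85] = 1×375 mm, A_gv = 4500, A_nv = 1×(375 − 4.5×26)×12 = 3096 mm²; tension to near edge: (38 − 0.5×26)×12 = 300 mm². R_n = min(0.6×450×3096, 0.6×345×4500) + 1.0×450×300 = min(835.92, 931.5) + 135 = 970.92 kN. φR_n = 0.75 × 970.92 = 728.2 kN.
Governing: min(1337.1, 967.1, 728.2) = 728.2 kN → block shear.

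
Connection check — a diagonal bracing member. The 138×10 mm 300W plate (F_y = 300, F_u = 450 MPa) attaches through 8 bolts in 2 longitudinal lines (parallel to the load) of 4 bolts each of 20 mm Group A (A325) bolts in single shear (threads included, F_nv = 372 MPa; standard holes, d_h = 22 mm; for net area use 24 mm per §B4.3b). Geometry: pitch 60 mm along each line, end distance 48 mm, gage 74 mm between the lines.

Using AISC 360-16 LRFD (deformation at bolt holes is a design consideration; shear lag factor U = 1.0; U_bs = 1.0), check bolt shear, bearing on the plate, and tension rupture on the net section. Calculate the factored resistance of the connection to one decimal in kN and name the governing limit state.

Bolt shear: A_b = π(20)²/4 = 314.16 mm². φR_n = 0.75 × 372 × 314.16 × 8 × 1 = 701.2 kN.
Bearing (10 mm plate, F_u = 450 MPa): end bolts L_c = 48 − 22/2 = 37, R_n = min(1.2×37×10×450, 2.4×20×10×450) = 199.8 kN/bolt; interior L_c = 60 − 22 = 38, R_n = 205.2 kN/bolt. φR_n = 0.75 × (2×199.8 + 6×205.2) = 1223.1 kN.
Tension rupture (net): A_n = (138 − 2×24)×10 = 900 mm² (U = 1.0, A_e = A_n). φR_n = 0.75 × 450 × 900 = 303.8 kN.
Governing: min(701.2, 1223.1, 303.8) = 303.8 kN → net-section rupture.

303.8 kN (net-section rupture governs)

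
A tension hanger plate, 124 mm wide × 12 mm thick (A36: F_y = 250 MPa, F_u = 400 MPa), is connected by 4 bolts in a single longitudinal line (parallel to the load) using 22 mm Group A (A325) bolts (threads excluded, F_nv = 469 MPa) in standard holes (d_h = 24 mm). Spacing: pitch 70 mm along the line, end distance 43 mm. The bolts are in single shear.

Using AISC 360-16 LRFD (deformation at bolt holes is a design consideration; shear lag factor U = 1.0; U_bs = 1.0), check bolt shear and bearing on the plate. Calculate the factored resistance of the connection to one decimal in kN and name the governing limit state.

Bolt shear: A_b = π(22)²/4 = 380.13 mm². φR_n = 0.75 × 469 × 380.13 × 4 × 1 = 534.8 kN.
Bearing (12 mm plate, F_u = 400 MPa): end bolts L_c = 43 − 24/2 = 31, R_n = min(1.2×31×12×400, 2.4×22×12×400) = 178.56 kN/bolt; interior L_c = 70 − 24 = 46, R_n = 253.44 kN/bolt. φR_n = 0.75 × (1×178.56 + 3×253.44) = 704.2 kN.
Governing: min(534.8, 704.2) = 534.8 kN → bolt shear.

534.8 kN (bolt shear governs)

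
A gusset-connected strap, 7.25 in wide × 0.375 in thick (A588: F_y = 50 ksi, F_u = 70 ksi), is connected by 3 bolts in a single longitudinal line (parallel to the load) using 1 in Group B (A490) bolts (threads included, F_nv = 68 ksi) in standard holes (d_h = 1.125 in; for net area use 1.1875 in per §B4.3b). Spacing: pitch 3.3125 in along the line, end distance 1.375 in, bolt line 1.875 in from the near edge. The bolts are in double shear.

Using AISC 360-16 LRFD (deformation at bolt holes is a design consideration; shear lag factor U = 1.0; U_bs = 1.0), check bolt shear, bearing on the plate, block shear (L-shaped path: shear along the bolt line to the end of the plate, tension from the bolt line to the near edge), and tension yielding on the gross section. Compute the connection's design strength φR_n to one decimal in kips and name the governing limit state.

84.7 kips (block shear governs)

Bolt shear: A_b = π(1)²/4 = 0.7854 in². φR_n = 0.75 × 68 × 0.7854 × 3 × 2 = 240.3 kips.
Bearing (0.375 in plate, F_u = 70 ksi): end bolts L_c = 1.375 − 1.125/2 = 0.8125, R_n = min(1.2×0.8125×0.375×70, 2.4×1×0.375×70) = 25.594 kips/bolt; interior L_c = 3.3125 − 1.125 = 2.1875, R_n = 63 kips/bolt. φR_n = 0.75 × (1×25.594 + 2×63) = 113.7 kips.
Block shear: shear path 1×[1.375+2×3.3125] = 1×8 in, A_gv = 3, A_nv = 1×(8 − 2.5×1.1875)×0.375 = 1.8867 in²; tension to near edge: (1.875 − 0.5×1.1875)×0.375 = 0.48047 in². R_n = min(0.6×70×1.8867, 0.6×50×3) + 1.0×70×0.48047 = min(79.241, 90) + 33.633 = 112.87 kips. φR_n = 0.75 × 112.87 = 84.7 kips.
Tension yield (gross): A_g = 7.25×0.375 = 2.7188 in². φR_n = 0.90 × 50 × 2.7188 = 122.3 kips.
Governing: min(240.3, 113.7, 84.7, 122.3) = 84.7 kips → block shear.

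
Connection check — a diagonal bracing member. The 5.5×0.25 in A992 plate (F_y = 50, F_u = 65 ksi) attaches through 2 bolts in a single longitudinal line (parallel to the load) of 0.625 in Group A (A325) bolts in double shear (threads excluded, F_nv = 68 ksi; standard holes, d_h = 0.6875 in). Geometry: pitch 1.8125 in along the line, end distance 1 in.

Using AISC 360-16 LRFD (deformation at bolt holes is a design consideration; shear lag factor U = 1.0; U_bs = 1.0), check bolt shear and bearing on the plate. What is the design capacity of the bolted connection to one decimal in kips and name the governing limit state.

Bolt shear: A_b = π(0.625)²/4 = 0.3068 in². φR_n = 0.75 × 68 × 0.3068 × 2 × 2 = 62.6 kips.
Bearing (0.25 in plate, F_u = 65 ksi): end bolts L_c = 1 − 0.6875/2 = 0.65625, R_n = min(1.2×0.65625×0.25×65, 2.4×0.625×0.25×65) = 12.797 kips/bolt; interior L_c = 1.8125 − 0.6875 = 1.125, R_n = 21.938 kips/bolt. φR_n = 0.75 × (1×12.797 + 1×21.938) = 26.1 kips.
Governing: min(62.6, 26.1) = 26.1 kips → bearing.

26.1 kips (bearing governs)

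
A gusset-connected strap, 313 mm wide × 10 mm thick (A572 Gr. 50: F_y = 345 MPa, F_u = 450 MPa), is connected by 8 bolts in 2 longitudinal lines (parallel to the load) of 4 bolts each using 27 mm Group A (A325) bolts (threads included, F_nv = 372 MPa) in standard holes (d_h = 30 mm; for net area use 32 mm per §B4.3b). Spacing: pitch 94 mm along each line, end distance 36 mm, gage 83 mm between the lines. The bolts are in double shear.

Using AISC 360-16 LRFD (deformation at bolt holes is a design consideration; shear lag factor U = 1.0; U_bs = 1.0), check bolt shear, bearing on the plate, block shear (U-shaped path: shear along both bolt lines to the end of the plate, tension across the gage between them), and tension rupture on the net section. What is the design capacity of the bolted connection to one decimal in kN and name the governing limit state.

840.4 kN (net-section rupture governs)

Bolt shear: A_b = π(27)²/4 = 572.56 mm². φR_n = 0.75 × 372 × 572.56 × 8 × 2 = 2555.9 kN.
Bearing (10 mm plate, F_u = 450 MPa): end bolts L_c = 36 − 30/2 = 21, R_n = min(1.2×21×10×450, 2.4×27×10×450) = 113.4 kN/bolt; interior L_c = 94 − 30 = 64, R_n = 291.6 kN/bolt. φR_n = 0.75 × (2×113.4 + 6×291.6) = 1482.3 kN.
Block shear: shear path 2×[36+3×94] = 2×318 mm, A_gv = 6360, A_nv = 2×(318 − 3.5×32)×10 = 4120 mm²; tension across gage: (83 − 1×32)×10 = 510 mm². R_n = min(0.6×450×4120, 0.6×345×6360) + 1.0×450×510 = min(1112.4, 1316.5) + 229.5 = 1341.9 kN. φR_n = 0.75 × 1341.9 = 1006.4 kN.
Tension rupture (net): A_n = (313 − 2×32)×10 = 2490 mm² (U = 1.0, A_e = A_n). φR_n = 0.75 × 450 × 2490 = 840.4 kN.
Governing: min(2555.9, 1482.3, 1006.4, 840.4) = 840.4 kN → net-section rupture.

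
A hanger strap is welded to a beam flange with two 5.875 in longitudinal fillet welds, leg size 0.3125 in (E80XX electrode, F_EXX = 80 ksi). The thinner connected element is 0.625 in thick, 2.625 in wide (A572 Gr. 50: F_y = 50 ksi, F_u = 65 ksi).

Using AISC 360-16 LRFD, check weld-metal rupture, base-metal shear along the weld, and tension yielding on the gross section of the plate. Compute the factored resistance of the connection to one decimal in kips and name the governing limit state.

Weld metal: throat = 0.707×0.3125 = 0.22094 in, L = 2×5.875 = 11.75 in. φR_n = 0.75 × 0.6 × 80 × 0.22094 × 11.75 = 93.5 kips.
Base metal shear (0.625 in plate): yield φR_n = 1.0×0.6×50×0.625×11.75 = 220.3 kips; rupture φR_n = 0.75×0.6×65×0.625×11.75 = 214.8 kips; take 214.8 kips (rupture).
Tension yield (gross): A_g = 2.625×0.625 = 1.6406 in². φR_n = 0.90 × 50 × 1.6406 = 73.8 kips.
Governing: min(93.5, 214.8, 73.8) = 73.8 kips → gross-section yield.

73.8 kips (gross-section yield governs)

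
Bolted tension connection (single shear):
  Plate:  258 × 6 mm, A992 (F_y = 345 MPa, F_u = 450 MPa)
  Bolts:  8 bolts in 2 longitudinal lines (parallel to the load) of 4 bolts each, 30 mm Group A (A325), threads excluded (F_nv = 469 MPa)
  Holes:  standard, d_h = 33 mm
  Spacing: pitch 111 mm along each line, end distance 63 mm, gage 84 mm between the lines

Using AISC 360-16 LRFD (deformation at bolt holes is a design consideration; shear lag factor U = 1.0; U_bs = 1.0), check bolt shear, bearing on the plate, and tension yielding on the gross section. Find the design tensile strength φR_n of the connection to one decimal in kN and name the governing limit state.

Bolt shear: A_b = π(30)²/4 = 706.86 mm². φR_n = 0.75 × 469 × 706.86 × 8 × 1 = 1989.1 kN.
Bearing (6 mm plate, F_u = 450 MPa): end bolts L_c = 63 − 33/2 = 46.5, R_n = min(1.2×46.5×6×450, 2.4×30×6×450) = 150.66 kN/bolt; interior L_c = 111 − 33 = 78, R_n = 194.4 kN/bolt. φR_n = 0.75 × (2×150.66 + 6×194.4) = 1100.8 kN.
Tension yield (gross): A_g = 258×6 = 1548 mm². φR_n = 0.90 × 345 × 1548 = 480.7 kN.
Governing: min(1989.1, 1100.8, 480.7) = 480.7 kN → gross-section yield.

480.7 kN (gross-section yield governs)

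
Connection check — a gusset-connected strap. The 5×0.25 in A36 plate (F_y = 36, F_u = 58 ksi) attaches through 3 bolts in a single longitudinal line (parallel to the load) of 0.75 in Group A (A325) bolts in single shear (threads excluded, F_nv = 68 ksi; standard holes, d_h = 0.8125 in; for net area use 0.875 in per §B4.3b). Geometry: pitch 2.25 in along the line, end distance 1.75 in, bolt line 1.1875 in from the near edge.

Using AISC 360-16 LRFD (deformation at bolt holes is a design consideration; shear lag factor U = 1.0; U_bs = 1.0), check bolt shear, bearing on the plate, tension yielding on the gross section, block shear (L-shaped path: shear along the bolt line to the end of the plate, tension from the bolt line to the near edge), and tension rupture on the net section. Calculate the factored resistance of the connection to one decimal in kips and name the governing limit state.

Bolt shear: A_b = π(0.75)²/4 = 0.44179 in². φR_n = 0.75 × 68 × 0.44179 × 3 × 1 = 67.6 kips.
Bearing (0.25 in plate, F_u = 58 ksi): end bolts L_c = 1.75 − 0.8125/2 = 1.34375, R_n = min(1.2×1.34375×0.25×58, 2.4×0.75×0.25×58) = 23.381 kips/bolt; interior L_c = 2.25 − 0.8125 = 1.4375, R_n = 25.013 kips/bolt. φR_n = 0.75 × (1×23.381 + 2×25.013) = 55.1 kips.
Tension yield (gross): A_g = 5×0.25 = 1.25 in². φR_n = 0.90 × 36 × 1.25 = 40.5 kips.
Block shear: shear path 1×[1.75+2×2.25] = 1×6.25 in, A_gv = 1.5625, A_nv = 1×(6.25 − 2.5×0.875)×0.25 = 1.0156 in²; tension to near edge: (1.1875 − 0.5×0.875)×0.25 = 0.1875 in². R_n = min(0.6×58×1.0156, 0.6×36×1.5625) + 1.0×58×0.1875 = min(35.343, 33.75) + 10.875 = 44.625 kips. φR_n = 0.75 × 44.625 = 33.5 kips.
Tension rupture (net): A_n = (5 − 1×0.875)×0.25 = 1.0313 in² (U = 1.0, A_e = A_n). φR_n = 0.75 × 58 × 1.0313 = 44.9 kips.
Governing: min(67.6, 55.1, 40.5, 33.5, 44.9) = 33.5 kips → block shear.

33.5 kips (block shear governs)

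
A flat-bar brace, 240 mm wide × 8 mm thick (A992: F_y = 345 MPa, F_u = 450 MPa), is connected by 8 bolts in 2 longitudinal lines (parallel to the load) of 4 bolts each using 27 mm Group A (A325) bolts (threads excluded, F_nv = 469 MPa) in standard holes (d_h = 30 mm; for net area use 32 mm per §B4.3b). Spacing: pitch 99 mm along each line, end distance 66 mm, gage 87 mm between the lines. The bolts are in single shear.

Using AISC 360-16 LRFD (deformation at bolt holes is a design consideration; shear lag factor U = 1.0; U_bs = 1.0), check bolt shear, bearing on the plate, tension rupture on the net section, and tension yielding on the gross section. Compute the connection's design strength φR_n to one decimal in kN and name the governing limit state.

475.2 kN (net-section rupture governs)

Bolt shear: A_b = π(27)²/4 = 572.56 mm². φR_n = 0.75 × 469 × 572.56 × 8 × 1 = 1611.2 kN.
Bearing (8 mm plate, F_u = 450 MPa): end bolts L_c = 66 − 30/2 = 51, R_n = min(1.2×51×8×450, 2.4×27×8×450) = 220.32 kN/bolt; interior L_c = 99 − 30 = 69, R_n = 233.28 kN/bolt. φR_n = 0.75 × (2×220.32 + 6×233.28) = 1380.2 kN.
Tension rupture (net): A_n = (240 − 2×32)×8 = 1408 mm² (U = 1.0, A_e = A_n). φR_n = 0.75 × 450 × 1408 = 475.2 kN.
Tension yield (gross): A_g = 240×8 = 1920 mm². φR_n = 0.90 × 345 × 1920 = 596.2 kN.
Governing: min(1611.2, 1380.2, 475.2, 596.2) = 475.2 kN → net-section rupture.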